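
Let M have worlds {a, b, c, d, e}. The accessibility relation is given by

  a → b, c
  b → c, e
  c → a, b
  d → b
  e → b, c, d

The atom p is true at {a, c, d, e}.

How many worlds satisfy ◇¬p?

a: successors {b, c}; ¬p there: b:T, c:F. ✓
b: successors {c, e}; ¬p there: c:F, e:F. ✗
c: successors {a, b}; ¬p there: a:F, b:T. ✓
d: successors {b}; ¬p there: b:T. ✓
e: successors {b, c, d}; ¬p there: b:T, c:F, d:F. ✓
Satisfying worlds: {a, c, d, e}.

4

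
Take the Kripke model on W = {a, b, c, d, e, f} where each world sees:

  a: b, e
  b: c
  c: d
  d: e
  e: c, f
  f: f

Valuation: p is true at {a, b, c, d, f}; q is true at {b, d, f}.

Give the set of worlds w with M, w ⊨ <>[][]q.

a: successors {b, e}; [][]q there: b:T, e:T. ✓
b: successors {c}; [][]q there: c:F. ✗
c: successors {d}; [][]q there: d:F. ✗
d: successors {e}; [][]q there: e:T. ✓
e: successors {c, f}; [][]q there: c:F, f:T. ✓
f: successors {f}; [][]q there: f:T. ✓

{a, d, e, f}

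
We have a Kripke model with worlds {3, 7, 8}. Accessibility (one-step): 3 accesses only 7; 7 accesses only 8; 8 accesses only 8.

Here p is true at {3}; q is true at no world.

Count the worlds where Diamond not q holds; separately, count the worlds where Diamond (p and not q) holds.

3 and 0

For Diamond not q:
3: successors {7}; not q there: 7:T. ✓
7: successors {8}; not q there: 8:T. ✓
8: successors {8}; not q there: 8:T. ✓
— 3 worlds.
For Diamond (p and not q):
3: successors {7}; p and not q there: 7:F. ✗
7: successors {8}; p and not q there: 8:F. ✗
8: successors {8}; p and not q there: 8:F. ✗
— 0 worlds.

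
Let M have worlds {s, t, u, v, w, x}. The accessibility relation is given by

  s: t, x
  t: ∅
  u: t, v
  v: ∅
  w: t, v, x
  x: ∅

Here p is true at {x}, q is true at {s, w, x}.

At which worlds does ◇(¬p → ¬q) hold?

s: successors {t, x}; ¬p → ¬q there: t:T, x:T. ✓
t: no successors, so ◇(¬p → ¬q) fails. ✗
u: successors {t, v}; ¬p → ¬q there: t:T, v:T. ✓
v: no successors, so ◇(¬p → ¬q) fails. ✗
w: successors {t, v, x}; ¬p → ¬q there: t:T, v:T, x:T. ✓
x: no successors, so ◇(¬p → ¬q) fails. ✗

{s, u, w}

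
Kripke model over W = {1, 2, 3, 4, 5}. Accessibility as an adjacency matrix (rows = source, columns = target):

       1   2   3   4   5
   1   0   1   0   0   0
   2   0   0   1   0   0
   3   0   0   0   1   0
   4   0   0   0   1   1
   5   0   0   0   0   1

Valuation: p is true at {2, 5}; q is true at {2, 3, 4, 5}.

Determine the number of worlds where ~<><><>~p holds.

1

1: <><><>~p is T. ✗
2: <><><>~p is T. ✗
3: <><><>~p is T. ✗
4: <><><>~p is T. ✗
5: <><><>~p is F. ✓
Satisfying worlds: {5}.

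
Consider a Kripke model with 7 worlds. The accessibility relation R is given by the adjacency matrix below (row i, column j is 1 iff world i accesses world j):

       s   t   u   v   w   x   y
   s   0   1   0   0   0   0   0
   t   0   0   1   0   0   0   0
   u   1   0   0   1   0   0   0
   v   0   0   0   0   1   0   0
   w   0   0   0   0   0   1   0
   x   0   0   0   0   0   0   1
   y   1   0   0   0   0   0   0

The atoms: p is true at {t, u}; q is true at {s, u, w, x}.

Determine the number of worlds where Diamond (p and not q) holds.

1

s: successors {t}; p and not q there: t:T. ✓
t: successors {u}; p and not q there: u:F. ✗
u: successors {s, v}; p and not q there: s:F, v:F. ✗
v: successors {w}; p and not q there: w:F. ✗
w: successors {x}; p and not q there: x:F. ✗
x: successors {y}; p and not q there: y:F. ✗
y: successors {s}; p and not q there: s:F. ✗
Satisfying worlds: {s}.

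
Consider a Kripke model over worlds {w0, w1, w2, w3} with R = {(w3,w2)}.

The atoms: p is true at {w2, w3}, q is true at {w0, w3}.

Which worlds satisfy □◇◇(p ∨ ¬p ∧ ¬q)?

w0: no successors, so □◇◇(p ∨ ¬p ∧ ¬q) holds vacuously. ✓
w1: no successors, so □◇◇(p ∨ ¬p ∧ ¬q) holds vacuously. ✓
w2: no successors, so □◇◇(p ∨ ¬p ∧ ¬q) holds vacuously. ✓
w3: successors {w2}; ◇◇(p ∨ ¬p ∧ ¬q) there: w2:F. ✗

{w0, w1, w2}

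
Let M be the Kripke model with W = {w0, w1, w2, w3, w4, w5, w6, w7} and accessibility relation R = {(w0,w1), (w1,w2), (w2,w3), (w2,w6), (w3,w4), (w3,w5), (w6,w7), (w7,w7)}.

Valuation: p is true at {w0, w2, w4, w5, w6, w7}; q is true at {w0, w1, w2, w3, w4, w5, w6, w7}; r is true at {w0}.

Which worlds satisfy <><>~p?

w0: successors {w1}; <>~p there: w1:F. ✗
w1: successors {w2}; <>~p there: w2:T. ✓
w2: successors {w3, w6}; <>~p there: w3:F, w6:F. ✗
w3: successors {w4, w5}; <>~p there: w4:F, w5:F. ✗
w4: no successors, so <><>~p fails. ✗
w5: no successors, so <><>~p fails. ✗
w6: successors {w7}; <>~p there: w7:F. ✗
w7: successors {w7}; <>~p there: w7:F. ✗

{w1}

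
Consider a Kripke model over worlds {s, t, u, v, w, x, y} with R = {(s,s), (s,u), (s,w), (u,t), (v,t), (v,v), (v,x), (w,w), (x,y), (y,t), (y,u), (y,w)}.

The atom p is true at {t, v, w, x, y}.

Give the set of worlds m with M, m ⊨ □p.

s: successors {s, u, w}; p there: s:F, u:F, w:T. ✗
t: no successors, so □p holds vacuously. ✓
u: successors {t}; p there: t:T. ✓
v: successors {t, v, x}; p there: t:T, v:T, x:T. ✓
w: successors {w}; p there: w:T. ✓
x: successors {y}; p there: y:T. ✓
y: successors {t, u, w}; p there: t:T, u:F, w:T. ✗

{t, u, v, w, x}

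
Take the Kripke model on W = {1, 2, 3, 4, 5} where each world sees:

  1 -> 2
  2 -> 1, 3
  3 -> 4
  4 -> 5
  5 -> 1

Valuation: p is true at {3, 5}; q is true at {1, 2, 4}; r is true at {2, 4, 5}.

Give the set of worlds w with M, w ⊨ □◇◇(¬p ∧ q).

1: successors {2}; ◇◇(¬p ∧ q) there: 2:T. ✓
2: successors {1, 3}; ◇◇(¬p ∧ q) there: 1:T, 3:F. ✗
3: successors {4}; ◇◇(¬p ∧ q) there: 4:T. ✓
4: successors {5}; ◇◇(¬p ∧ q) there: 5:T. ✓
5: successors {1}; ◇◇(¬p ∧ q) there: 1:T. ✓

{1, 3, 4, 5}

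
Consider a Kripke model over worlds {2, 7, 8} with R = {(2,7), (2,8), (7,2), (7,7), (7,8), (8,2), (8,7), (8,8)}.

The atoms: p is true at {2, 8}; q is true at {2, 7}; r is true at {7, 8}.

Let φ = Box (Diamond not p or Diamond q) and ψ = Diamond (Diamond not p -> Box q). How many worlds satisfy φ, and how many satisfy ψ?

For Box (Diamond not p or Diamond q):
2: successors {7, 8}; Diamond not p or Diamond q there: 7:T, 8:T. ✓
7: successors {2, 7, 8}; Diamond not p or Diamond q there: 2:T, 7:T, 8:T. ✓
8: successors {2, 7, 8}; Diamond not p or Diamond q there: 2:T, 7:T, 8:T. ✓
— 3 worlds.
For Diamond (Diamond not p -> Box q):
2: successors {7, 8}; Diamond not p -> Box q there: 7:F, 8:F. ✗
7: successors {2, 7, 8}; Diamond not p -> Box q there: 2:F, 7:F, 8:F. ✗
8: successors {2, 7, 8}; Diamond not p -> Box q there: 2:F, 7:F, 8:F. ✗
— 0 worlds.

3 and 0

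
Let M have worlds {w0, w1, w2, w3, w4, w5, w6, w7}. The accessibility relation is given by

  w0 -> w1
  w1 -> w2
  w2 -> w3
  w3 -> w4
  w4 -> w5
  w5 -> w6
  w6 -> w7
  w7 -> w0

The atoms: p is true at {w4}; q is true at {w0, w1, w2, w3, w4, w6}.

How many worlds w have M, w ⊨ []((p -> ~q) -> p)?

w0: successors {w1}; (p -> ~q) -> p there: w1:F. ✗
w1: successors {w2}; (p -> ~q) -> p there: w2:F. ✗
w2: successors {w3}; (p -> ~q) -> p there: w3:F. ✗
w3: successors {w4}; (p -> ~q) -> p there: w4:T. ✓
w4: successors {w5}; (p -> ~q) -> p there: w5:F. ✗
w5: successors {w6}; (p -> ~q) -> p there: w6:F. ✗
w6: successors {w7}; (p -> ~q) -> p there: w7:F. ✗
w7: successors {w0}; (p -> ~q) -> p there: w0:F. ✗
Satisfying worlds: {w3}.

1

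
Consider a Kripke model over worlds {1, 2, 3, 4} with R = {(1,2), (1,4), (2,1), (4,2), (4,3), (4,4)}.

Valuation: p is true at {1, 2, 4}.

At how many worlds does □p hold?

1: successors {2, 4}; p there: 2:T, 4:T. ✓
2: successors {1}; p there: 1:T. ✓
3: no successors, so □p holds vacuously. ✓
4: successors {2, 3, 4}; p there: 2:T, 3:F, 4:T. ✗
Satisfying worlds: {1, 2, 3}.

3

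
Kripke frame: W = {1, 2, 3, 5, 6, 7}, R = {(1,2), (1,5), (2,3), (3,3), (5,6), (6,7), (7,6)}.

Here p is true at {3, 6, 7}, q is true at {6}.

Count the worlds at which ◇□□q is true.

2

1: successors {2, 5}; □□q there: 2:F, 5:F. ✗
2: successors {3}; □□q there: 3:F. ✗
3: successors {3}; □□q there: 3:F. ✗
5: successors {6}; □□q there: 6:T. ✓
6: successors {7}; □□q there: 7:F. ✗
7: successors {6}; □□q there: 6:T. ✓
Satisfying worlds: {5, 7}.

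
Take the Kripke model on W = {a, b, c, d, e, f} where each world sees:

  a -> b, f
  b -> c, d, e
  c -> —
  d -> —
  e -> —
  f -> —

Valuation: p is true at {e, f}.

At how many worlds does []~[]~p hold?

4

a: successors {b, f}; ~[]~p there: b:T, f:F. ✗
b: successors {c, d, e}; ~[]~p there: c:F, d:F, e:F. ✗
c: no successors, so []~[]~p holds vacuously. ✓
d: no successors, so []~[]~p holds vacuously. ✓
e: no successors, so []~[]~p holds vacuously. ✓
f: no successors, so []~[]~p holds vacuously. ✓
Satisfying worlds: {c, d, e, f}.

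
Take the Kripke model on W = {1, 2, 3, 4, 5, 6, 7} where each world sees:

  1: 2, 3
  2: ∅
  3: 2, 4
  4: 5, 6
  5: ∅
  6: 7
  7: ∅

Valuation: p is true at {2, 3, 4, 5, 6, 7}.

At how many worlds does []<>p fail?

1: successors {2, 3}; <>p there: 2:F, 3:T. ✗
2: no successors, so []<>p holds vacuously. ✓
3: successors {2, 4}; <>p there: 2:F, 4:T. ✗
4: successors {5, 6}; <>p there: 5:F, 6:T. ✗
5: no successors, so []<>p holds vacuously. ✓
6: successors {7}; <>p there: 7:F. ✗
7: no successors, so []<>p holds vacuously. ✓
Satisfying worlds: {2, 5, 7}.
So []<>p fails at the other 4 worlds.

4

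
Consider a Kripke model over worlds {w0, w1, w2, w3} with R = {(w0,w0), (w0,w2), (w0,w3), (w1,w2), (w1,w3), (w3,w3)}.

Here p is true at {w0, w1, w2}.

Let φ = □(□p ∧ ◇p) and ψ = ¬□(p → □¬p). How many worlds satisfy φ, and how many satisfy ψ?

1 and 1

For □(□p ∧ ◇p):
w0: successors {w0, w2, w3}; □p ∧ ◇p there: w0:F, w2:F, w3:F. ✗
w1: successors {w2, w3}; □p ∧ ◇p there: w2:F, w3:F. ✗
w2: no successors, so □(□p ∧ ◇p) holds vacuously. ✓
w3: successors {w3}; □p ∧ ◇p there: w3:F. ✗
— 1 world.
For ¬□(p → □¬p):
w0: □(p → □¬p) is F. ✓
w1: □(p → □¬p) is T. ✗
w2: □(p → □¬p) is T. ✗
w3: □(p → □¬p) is T. ✗
— 1 world.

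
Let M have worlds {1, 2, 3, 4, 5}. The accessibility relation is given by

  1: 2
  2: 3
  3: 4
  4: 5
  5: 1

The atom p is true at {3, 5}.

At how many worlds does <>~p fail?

1: successors {2}; ~p there: 2:T. ✓
2: successors {3}; ~p there: 3:F. ✗
3: successors {4}; ~p there: 4:T. ✓
4: successors {5}; ~p there: 5:F. ✗
5: successors {1}; ~p there: 1:T. ✓
Satisfying worlds: {1, 3, 5}.
So <>~p fails at the other 2 worlds.

2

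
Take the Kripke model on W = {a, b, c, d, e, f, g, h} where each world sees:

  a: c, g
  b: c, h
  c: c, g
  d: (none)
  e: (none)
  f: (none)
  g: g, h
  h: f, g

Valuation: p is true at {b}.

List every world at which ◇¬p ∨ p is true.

{a, b, c, g, h}

a: ◇¬p is T, p is F. ✓
b: ◇¬p is T, p is T. ✓
c: ◇¬p is T, p is F. ✓
d: ◇¬p is F, p is F. ✗
e: ◇¬p is F, p is F. ✗
f: ◇¬p is F, p is F. ✗
g: ◇¬p is T, p is F. ✓
h: ◇¬p is T, p is F. ✓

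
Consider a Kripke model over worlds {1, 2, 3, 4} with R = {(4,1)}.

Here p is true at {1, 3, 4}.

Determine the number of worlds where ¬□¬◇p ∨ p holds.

1: ¬□¬◇p is F, p is T. ✓
2: ¬□¬◇p is F, p is F. ✗
3: ¬□¬◇p is F, p is T. ✓
4: ¬□¬◇p is F, p is T. ✓
Satisfying worlds: {1, 3, 4}.

3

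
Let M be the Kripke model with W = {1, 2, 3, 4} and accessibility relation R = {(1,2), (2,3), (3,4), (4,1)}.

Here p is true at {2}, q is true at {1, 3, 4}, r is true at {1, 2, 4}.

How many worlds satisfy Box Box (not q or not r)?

2

1: successors {2}; Box (not q or not r) there: 2:T. ✓
2: successors {3}; Box (not q or not r) there: 3:F. ✗
3: successors {4}; Box (not q or not r) there: 4:F. ✗
4: successors {1}; Box (not q or not r) there: 1:T. ✓
Satisfying worlds: {1, 4}.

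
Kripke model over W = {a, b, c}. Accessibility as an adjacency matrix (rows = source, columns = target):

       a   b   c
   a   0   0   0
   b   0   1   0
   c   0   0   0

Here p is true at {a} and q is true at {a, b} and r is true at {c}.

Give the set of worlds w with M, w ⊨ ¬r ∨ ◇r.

a: ¬r is T, ◇r is F. ✓
b: ¬r is T, ◇r is F. ✓
c: ¬r is F, ◇r is F. ✗

{a, b}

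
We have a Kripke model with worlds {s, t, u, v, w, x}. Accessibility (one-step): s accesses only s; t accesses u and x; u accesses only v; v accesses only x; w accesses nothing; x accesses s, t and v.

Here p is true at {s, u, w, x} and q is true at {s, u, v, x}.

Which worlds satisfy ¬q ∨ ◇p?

s: ¬q is F, ◇p is T. ✓
t: ¬q is T, ◇p is T. ✓
u: ¬q is F, ◇p is F. ✗
v: ¬q is F, ◇p is T. ✓
w: ¬q is T, ◇p is F. ✓
x: ¬q is F, ◇p is T. ✓

{s, t, v, w, x}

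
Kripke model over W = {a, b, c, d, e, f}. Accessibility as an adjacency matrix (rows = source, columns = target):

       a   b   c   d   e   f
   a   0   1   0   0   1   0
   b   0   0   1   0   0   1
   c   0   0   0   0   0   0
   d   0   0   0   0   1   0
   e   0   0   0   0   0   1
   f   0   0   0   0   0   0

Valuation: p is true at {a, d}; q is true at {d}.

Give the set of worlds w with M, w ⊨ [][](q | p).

a: successors {b, e}; [](q | p) there: b:F, e:F. ✗
b: successors {c, f}; [](q | p) there: c:T, f:T. ✓
c: no successors, so [][](q | p) holds vacuously. ✓
d: successors {e}; [](q | p) there: e:F. ✗
e: successors {f}; [](q | p) there: f:T. ✓
f: no successors, so [][](q | p) holds vacuously. ✓

{b, c, e, f}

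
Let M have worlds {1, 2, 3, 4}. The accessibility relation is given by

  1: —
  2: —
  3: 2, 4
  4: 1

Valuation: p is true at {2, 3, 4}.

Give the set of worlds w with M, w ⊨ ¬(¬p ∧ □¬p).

{2, 3, 4}

1: ¬p ∧ □¬p is T. ✗
2: ¬p ∧ □¬p is F. ✓
3: ¬p ∧ □¬p is F. ✓
4: ¬p ∧ □¬p is F. ✓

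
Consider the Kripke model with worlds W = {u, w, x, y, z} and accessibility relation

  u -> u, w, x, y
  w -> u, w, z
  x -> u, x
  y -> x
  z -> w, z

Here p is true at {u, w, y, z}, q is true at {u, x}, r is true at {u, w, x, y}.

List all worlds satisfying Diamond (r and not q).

u: successors {u, w, x, y}; r and not q there: u:F, w:T, x:F, y:T. ✓
w: successors {u, w, z}; r and not q there: u:F, w:T, z:F. ✓
x: successors {u, x}; r and not q there: u:F, x:F. ✗
y: successors {x}; r and not q there: x:F. ✗
z: successors {w, z}; r and not q there: w:T, z:F. ✓

{u, w, z}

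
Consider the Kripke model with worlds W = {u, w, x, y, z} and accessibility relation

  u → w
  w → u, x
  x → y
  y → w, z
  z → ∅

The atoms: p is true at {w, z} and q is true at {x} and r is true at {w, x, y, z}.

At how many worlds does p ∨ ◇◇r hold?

5

u: p is F, ◇◇r is T. ✓
w: p is T, ◇◇r is T. ✓
x: p is F, ◇◇r is T. ✓
y: p is F, ◇◇r is T. ✓
z: p is T, ◇◇r is F. ✓
Satisfying worlds: {u, w, x, y, z}.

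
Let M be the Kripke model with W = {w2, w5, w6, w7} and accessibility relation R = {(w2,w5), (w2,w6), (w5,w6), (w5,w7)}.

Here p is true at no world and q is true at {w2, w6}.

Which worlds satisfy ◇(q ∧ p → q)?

w2: successors {w5, w6}; q ∧ p → q there: w5:T, w6:T. ✓
w5: successors {w6, w7}; q ∧ p → q there: w6:T, w7:T. ✓
w6: no successors, so ◇(q ∧ p → q) fails. ✗
w7: no successors, so ◇(q ∧ p → q) fails. ✗

{w2, w5}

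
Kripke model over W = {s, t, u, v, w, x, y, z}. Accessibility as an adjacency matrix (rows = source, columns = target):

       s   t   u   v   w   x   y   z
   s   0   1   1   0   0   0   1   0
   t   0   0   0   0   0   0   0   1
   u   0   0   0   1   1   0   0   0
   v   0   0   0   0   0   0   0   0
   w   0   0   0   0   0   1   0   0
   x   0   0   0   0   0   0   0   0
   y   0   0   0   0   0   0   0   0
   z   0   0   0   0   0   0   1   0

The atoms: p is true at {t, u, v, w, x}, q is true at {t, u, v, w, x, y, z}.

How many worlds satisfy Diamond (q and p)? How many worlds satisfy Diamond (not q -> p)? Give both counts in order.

For Diamond (q and p):
s: successors {t, u, y}; q and p there: t:T, u:T, y:F. ✓
t: successors {z}; q and p there: z:F. ✗
u: successors {v, w}; q and p there: v:T, w:T. ✓
v: no successors, so Diamond (q and p) fails. ✗
w: successors {x}; q and p there: x:T. ✓
x: no successors, so Diamond (q and p) fails. ✗
y: no successors, so Diamond (q and p) fails. ✗
z: successors {y}; q and p there: y:F. ✗
— 3 worlds.
For Diamond (not q -> p):
s: successors {t, u, y}; not q -> p there: t:T, u:T, y:T. ✓
t: successors {z}; not q -> p there: z:T. ✓
u: successors {v, w}; not q -> p there: v:T, w:T. ✓
v: no successors, so Diamond (not q -> p) fails. ✗
w: successors {x}; not q -> p there: x:T. ✓
x: no successors, so Diamond (not q -> p) fails. ✗
y: no successors, so Diamond (not q -> p) fails. ✗
z: successors {y}; not q -> p there: y:T. ✓
— 5 worlds.

3 and 5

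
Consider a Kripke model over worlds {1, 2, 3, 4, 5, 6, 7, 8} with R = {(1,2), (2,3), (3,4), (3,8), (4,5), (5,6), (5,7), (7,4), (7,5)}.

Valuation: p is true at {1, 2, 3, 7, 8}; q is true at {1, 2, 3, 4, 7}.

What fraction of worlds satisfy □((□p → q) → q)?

1: successors {2}; (□p → q) → q there: 2:T. ✓
2: successors {3}; (□p → q) → q there: 3:T. ✓
3: successors {4, 8}; (□p → q) → q there: 4:T, 8:T. ✓
4: successors {5}; (□p → q) → q there: 5:F. ✗
5: successors {6, 7}; (□p → q) → q there: 6:T, 7:T. ✓
6: no successors, so □((□p → q) → q) holds vacuously. ✓
7: successors {4, 5}; (□p → q) → q there: 4:T, 5:F. ✗
8: no successors, so □((□p → q) → q) holds vacuously. ✓
That's 6 of 8 worlds, so 6/8 = 3/4.

3/4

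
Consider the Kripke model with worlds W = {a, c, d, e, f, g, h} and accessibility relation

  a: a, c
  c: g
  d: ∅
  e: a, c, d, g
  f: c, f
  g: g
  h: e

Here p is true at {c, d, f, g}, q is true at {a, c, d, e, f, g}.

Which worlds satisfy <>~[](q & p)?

a: successors {a, c}; ~[](q & p) there: a:T, c:F. ✓
c: successors {g}; ~[](q & p) there: g:F. ✗
d: no successors, so <>~[](q & p) fails. ✗
e: successors {a, c, d, g}; ~[](q & p) there: a:T, c:F, d:F, g:F. ✓
f: successors {c, f}; ~[](q & p) there: c:F, f:F. ✗
g: successors {g}; ~[](q & p) there: g:F. ✗
h: successors {e}; ~[](q & p) there: e:T. ✓

{a, e, h}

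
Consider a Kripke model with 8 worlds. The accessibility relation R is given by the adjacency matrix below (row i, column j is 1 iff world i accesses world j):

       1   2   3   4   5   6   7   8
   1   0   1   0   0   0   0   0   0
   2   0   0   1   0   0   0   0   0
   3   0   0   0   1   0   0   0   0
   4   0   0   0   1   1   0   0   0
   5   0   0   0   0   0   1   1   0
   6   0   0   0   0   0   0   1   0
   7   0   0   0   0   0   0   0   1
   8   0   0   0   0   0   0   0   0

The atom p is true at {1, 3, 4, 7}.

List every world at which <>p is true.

{2, 3, 4, 5, 6}

1: successors {2}; p there: 2:F. ✗
2: successors {3}; p there: 3:T. ✓
3: successors {4}; p there: 4:T. ✓
4: successors {4, 5}; p there: 4:T, 5:F. ✓
5: successors {6, 7}; p there: 6:F, 7:T. ✓
6: successors {7}; p there: 7:T. ✓
7: successors {8}; p there: 8:F. ✗
8: no successors, so <>p fails. ✗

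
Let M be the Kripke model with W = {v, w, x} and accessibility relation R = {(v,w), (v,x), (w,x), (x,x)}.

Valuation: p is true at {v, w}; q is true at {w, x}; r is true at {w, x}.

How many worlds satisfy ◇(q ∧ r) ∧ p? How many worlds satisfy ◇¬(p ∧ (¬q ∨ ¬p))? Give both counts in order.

2 and 3

For ◇(q ∧ r) ∧ p:
v: ◇(q ∧ r) is T, p is T. ✓
w: ◇(q ∧ r) is T, p is T. ✓
x: ◇(q ∧ r) is T, p is F. ✗
— 2 worlds.
For ◇¬(p ∧ (¬q ∨ ¬p)):
v: successors {w, x}; ¬(p ∧ (¬q ∨ ¬p)) there: w:T, x:T. ✓
w: successors {x}; ¬(p ∧ (¬q ∨ ¬p)) there: x:T. ✓
x: successors {x}; ¬(p ∧ (¬q ∨ ¬p)) there: x:T. ✓
— 3 worlds.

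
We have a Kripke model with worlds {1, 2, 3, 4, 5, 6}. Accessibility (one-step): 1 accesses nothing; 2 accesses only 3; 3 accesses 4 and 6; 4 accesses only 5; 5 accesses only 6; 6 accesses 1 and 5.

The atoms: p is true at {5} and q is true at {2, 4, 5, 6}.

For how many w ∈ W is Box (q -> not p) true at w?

1: no successors, so Box (q -> not p) holds vacuously. ✓
2: successors {3}; q -> not p there: 3:T. ✓
3: successors {4, 6}; q -> not p there: 4:T, 6:T. ✓
4: successors {5}; q -> not p there: 5:F. ✗
5: successors {6}; q -> not p there: 6:T. ✓
6: successors {1, 5}; q -> not p there: 1:T, 5:F. ✗
Satisfying worlds: {1, 2, 3, 5}.

4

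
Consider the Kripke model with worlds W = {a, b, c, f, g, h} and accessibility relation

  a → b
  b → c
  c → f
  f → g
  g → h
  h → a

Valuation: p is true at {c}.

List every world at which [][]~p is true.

a: successors {b}; []~p there: b:F. ✗
b: successors {c}; []~p there: c:T. ✓
c: successors {f}; []~p there: f:T. ✓
f: successors {g}; []~p there: g:T. ✓
g: successors {h}; []~p there: h:T. ✓
h: successors {a}; []~p there: a:T. ✓

{b, c, f, g, h}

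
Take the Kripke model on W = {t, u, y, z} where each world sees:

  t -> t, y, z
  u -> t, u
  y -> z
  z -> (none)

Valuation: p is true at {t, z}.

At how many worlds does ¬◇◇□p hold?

2

t: ◇◇□p is T. ✗
u: ◇◇□p is T. ✗
y: ◇◇□p is F. ✓
z: ◇◇□p is F. ✓
Satisfying worlds: {y, z}.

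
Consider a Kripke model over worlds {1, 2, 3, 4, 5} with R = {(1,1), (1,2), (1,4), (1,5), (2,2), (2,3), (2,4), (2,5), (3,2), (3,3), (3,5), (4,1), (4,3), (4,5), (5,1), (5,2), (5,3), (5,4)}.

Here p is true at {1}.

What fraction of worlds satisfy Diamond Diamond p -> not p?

1: Diamond Diamond p is T, not p is F. ✗
2: Diamond Diamond p is T, not p is T. ✓
3: Diamond Diamond p is T, not p is T. ✓
4: Diamond Diamond p is T, not p is T. ✓
5: Diamond Diamond p is T, not p is T. ✓
That's 4 of 5 worlds, so 4/5.

4/5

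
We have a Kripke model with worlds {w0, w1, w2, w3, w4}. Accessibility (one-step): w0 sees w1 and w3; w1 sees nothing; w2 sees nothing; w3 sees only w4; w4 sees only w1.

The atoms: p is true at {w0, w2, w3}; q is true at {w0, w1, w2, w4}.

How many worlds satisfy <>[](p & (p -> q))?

2

w0: successors {w1, w3}; [](p & (p -> q)) there: w1:T, w3:F. ✓
w1: no successors, so <>[](p & (p -> q)) fails. ✗
w2: no successors, so <>[](p & (p -> q)) fails. ✗
w3: successors {w4}; [](p & (p -> q)) there: w4:F. ✗
w4: successors {w1}; [](p & (p -> q)) there: w1:T. ✓
Satisfying worlds: {w0, w4}.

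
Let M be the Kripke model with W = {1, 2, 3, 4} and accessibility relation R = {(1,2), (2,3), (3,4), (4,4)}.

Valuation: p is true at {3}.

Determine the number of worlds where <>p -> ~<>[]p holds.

1: <>p is F, ~<>[]p is F. ✓
2: <>p is T, ~<>[]p is T. ✓
3: <>p is F, ~<>[]p is T. ✓
4: <>p is F, ~<>[]p is T. ✓
Satisfying worlds: {1, 2, 3, 4}.

4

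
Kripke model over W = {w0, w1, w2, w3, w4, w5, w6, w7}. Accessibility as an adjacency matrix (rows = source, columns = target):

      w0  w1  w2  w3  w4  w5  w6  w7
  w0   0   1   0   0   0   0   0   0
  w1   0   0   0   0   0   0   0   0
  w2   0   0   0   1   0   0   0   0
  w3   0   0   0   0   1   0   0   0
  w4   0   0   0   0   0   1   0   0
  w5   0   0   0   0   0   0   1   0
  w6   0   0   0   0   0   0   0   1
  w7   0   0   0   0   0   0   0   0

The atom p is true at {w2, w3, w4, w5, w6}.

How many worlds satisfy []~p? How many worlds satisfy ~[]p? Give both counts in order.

4 and 2

For []~p:
w0: successors {w1}; ~p there: w1:T. ✓
w1: no successors, so []~p holds vacuously. ✓
w2: successors {w3}; ~p there: w3:F. ✗
w3: successors {w4}; ~p there: w4:F. ✗
w4: successors {w5}; ~p there: w5:F. ✗
w5: successors {w6}; ~p there: w6:F. ✗
w6: successors {w7}; ~p there: w7:T. ✓
w7: no successors, so []~p holds vacuously. ✓
— 4 worlds.
For ~[]p:
w0: []p is F. ✓
w1: []p is T. ✗
w2: []p is T. ✗
w3: []p is T. ✗
w4: []p is T. ✗
w5: []p is T. ✗
w6: []p is F. ✓
w7: []p is T. ✗
— 2 worlds.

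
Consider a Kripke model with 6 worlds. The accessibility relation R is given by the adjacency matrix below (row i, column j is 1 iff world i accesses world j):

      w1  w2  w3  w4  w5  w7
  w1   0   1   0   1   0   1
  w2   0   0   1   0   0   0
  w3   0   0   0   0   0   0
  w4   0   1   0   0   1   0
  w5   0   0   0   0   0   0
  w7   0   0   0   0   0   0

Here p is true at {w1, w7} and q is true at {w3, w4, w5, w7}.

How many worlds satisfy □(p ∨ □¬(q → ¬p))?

w1: successors {w2, w4, w7}; p ∨ □¬(q → ¬p) there: w2:F, w4:F, w7:T. ✗
w2: successors {w3}; p ∨ □¬(q → ¬p) there: w3:T. ✓
w3: no successors, so □(p ∨ □¬(q → ¬p)) holds vacuously. ✓
w4: successors {w2, w5}; p ∨ □¬(q → ¬p) there: w2:F, w5:T. ✗
w5: no successors, so □(p ∨ □¬(q → ¬p)) holds vacuously. ✓
w7: no successors, so □(p ∨ □¬(q → ¬p)) holds vacuously. ✓
Satisfying worlds: {w2, w3, w5, w7}.

4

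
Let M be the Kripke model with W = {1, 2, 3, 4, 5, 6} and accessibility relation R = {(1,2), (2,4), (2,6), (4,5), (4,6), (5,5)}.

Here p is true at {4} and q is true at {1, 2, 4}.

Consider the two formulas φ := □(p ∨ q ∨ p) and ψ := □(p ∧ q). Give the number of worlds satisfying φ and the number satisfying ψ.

For □(p ∨ q ∨ p):
1: successors {2}; p ∨ q ∨ p there: 2:T. ✓
2: successors {4, 6}; p ∨ q ∨ p there: 4:T, 6:F. ✗
3: no successors, so □(p ∨ q ∨ p) holds vacuously. ✓
4: successors {5, 6}; p ∨ q ∨ p there: 5:F, 6:F. ✗
5: successors {5}; p ∨ q ∨ p there: 5:F. ✗
6: no successors, so □(p ∨ q ∨ p) holds vacuously. ✓
— 3 worlds.
For □(p ∧ q):
1: successors {2}; p ∧ q there: 2:F. ✗
2: successors {4, 6}; p ∧ q there: 4:T, 6:F. ✗
3: no successors, so □(p ∧ q) holds vacuously. ✓
4: successors {5, 6}; p ∧ q there: 5:F, 6:F. ✗
5: successors {5}; p ∧ q there: 5:F. ✗
6: no successors, so □(p ∧ q) holds vacuously. ✓
— 2 worlds.

3 and 2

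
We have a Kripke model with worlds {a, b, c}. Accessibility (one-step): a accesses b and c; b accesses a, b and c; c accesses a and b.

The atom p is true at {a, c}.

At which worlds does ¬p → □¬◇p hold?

{a, c}

a: ¬p is F, □¬◇p is F. ✓
b: ¬p is T, □¬◇p is F. ✗
c: ¬p is F, □¬◇p is F. ✓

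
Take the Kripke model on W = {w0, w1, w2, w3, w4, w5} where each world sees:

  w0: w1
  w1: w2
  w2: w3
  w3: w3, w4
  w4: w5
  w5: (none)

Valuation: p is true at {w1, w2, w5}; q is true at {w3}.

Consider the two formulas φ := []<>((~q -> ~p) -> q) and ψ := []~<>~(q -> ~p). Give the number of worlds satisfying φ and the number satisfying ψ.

5 and 6

For []<>((~q -> ~p) -> q):
w0: successors {w1}; <>((~q -> ~p) -> q) there: w1:T. ✓
w1: successors {w2}; <>((~q -> ~p) -> q) there: w2:T. ✓
w2: successors {w3}; <>((~q -> ~p) -> q) there: w3:T. ✓
w3: successors {w3, w4}; <>((~q -> ~p) -> q) there: w3:T, w4:T. ✓
w4: successors {w5}; <>((~q -> ~p) -> q) there: w5:F. ✗
w5: no successors, so []<>((~q -> ~p) -> q) holds vacuously. ✓
— 5 worlds.
For []~<>~(q -> ~p):
w0: successors {w1}; ~<>~(q -> ~p) there: w1:T. ✓
w1: successors {w2}; ~<>~(q -> ~p) there: w2:T. ✓
w2: successors {w3}; ~<>~(q -> ~p) there: w3:T. ✓
w3: successors {w3, w4}; ~<>~(q -> ~p) there: w3:T, w4:T. ✓
w4: successors {w5}; ~<>~(q -> ~p) there: w5:T. ✓
w5: no successors, so []~<>~(q -> ~p) holds vacuously. ✓
— 6 worlds.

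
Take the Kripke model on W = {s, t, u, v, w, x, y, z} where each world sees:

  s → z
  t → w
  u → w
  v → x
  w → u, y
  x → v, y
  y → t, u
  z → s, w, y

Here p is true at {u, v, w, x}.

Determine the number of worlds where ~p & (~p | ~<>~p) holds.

4

s: ~p is T, ~p | ~<>~p is T. ✓
t: ~p is T, ~p | ~<>~p is T. ✓
u: ~p is F, ~p | ~<>~p is T. ✗
v: ~p is F, ~p | ~<>~p is T. ✗
w: ~p is F, ~p | ~<>~p is F. ✗
x: ~p is F, ~p | ~<>~p is F. ✗
y: ~p is T, ~p | ~<>~p is T. ✓
z: ~p is T, ~p | ~<>~p is T. ✓
Satisfying worlds: {s, t, y, z}.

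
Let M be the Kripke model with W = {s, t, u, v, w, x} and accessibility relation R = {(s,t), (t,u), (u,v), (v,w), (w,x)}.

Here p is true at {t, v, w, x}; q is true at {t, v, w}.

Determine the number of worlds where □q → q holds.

3

s: □q is T, q is F. ✗
t: □q is F, q is T. ✓
u: □q is T, q is F. ✗
v: □q is T, q is T. ✓
w: □q is F, q is T. ✓
x: □q is T, q is F. ✗
Satisfying worlds: {t, v, w}.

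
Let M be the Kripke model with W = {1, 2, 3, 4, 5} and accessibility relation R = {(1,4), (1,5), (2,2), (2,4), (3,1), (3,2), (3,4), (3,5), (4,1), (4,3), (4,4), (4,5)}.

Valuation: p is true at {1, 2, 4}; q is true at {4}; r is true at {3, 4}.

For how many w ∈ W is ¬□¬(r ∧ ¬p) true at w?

1

1: □¬(r ∧ ¬p) is T. ✗
2: □¬(r ∧ ¬p) is T. ✗
3: □¬(r ∧ ¬p) is T. ✗
4: □¬(r ∧ ¬p) is F. ✓
5: □¬(r ∧ ¬p) is T. ✗
Satisfying worlds: {4}.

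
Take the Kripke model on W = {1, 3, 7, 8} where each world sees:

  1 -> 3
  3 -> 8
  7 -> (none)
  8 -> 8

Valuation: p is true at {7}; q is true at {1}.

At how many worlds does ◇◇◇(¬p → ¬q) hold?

3

1: successors {3}; ◇◇(¬p → ¬q) there: 3:T. ✓
3: successors {8}; ◇◇(¬p → ¬q) there: 8:T. ✓
7: no successors, so ◇◇◇(¬p → ¬q) fails. ✗
8: successors {8}; ◇◇(¬p → ¬q) there: 8:T. ✓
Satisfying worlds: {1, 3, 8}.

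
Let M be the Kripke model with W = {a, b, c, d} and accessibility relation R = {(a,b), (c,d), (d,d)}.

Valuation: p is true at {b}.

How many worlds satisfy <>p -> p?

a: <>p is T, p is F. ✗
b: <>p is F, p is T. ✓
c: <>p is F, p is F. ✓
d: <>p is F, p is F. ✓
Satisfying worlds: {b, c, d}.

3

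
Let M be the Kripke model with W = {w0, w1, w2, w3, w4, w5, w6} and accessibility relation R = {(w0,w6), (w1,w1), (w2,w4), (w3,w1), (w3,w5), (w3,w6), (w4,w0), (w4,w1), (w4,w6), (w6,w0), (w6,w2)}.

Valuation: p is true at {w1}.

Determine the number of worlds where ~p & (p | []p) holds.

w0: ~p is T, p | []p is F. ✗
w1: ~p is F, p | []p is T. ✗
w2: ~p is T, p | []p is F. ✗
w3: ~p is T, p | []p is F. ✗
w4: ~p is T, p | []p is F. ✗
w5: ~p is T, p | []p is T. ✓
w6: ~p is T, p | []p is F. ✗
Satisfying worlds: {w5}.

1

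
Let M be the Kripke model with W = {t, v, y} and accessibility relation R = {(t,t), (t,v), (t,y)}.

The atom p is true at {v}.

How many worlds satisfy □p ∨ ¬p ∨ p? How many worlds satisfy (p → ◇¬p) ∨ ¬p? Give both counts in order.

3 and 2

For □p ∨ ¬p ∨ p:
t: □p ∨ ¬p is T, p is F. ✓
v: □p ∨ ¬p is T, p is T. ✓
y: □p ∨ ¬p is T, p is F. ✓
— 3 worlds.
For (p → ◇¬p) ∨ ¬p:
t: p → ◇¬p is T, ¬p is T. ✓
v: p → ◇¬p is F, ¬p is F. ✗
y: p → ◇¬p is T, ¬p is T. ✓
— 2 worlds.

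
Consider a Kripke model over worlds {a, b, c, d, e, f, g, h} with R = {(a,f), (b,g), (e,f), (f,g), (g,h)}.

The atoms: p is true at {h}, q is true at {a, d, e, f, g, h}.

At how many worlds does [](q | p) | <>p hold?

a: [](q | p) is T, <>p is F. ✓
b: [](q | p) is T, <>p is F. ✓
c: [](q | p) is T, <>p is F. ✓
d: [](q | p) is T, <>p is F. ✓
e: [](q | p) is T, <>p is F. ✓
f: [](q | p) is T, <>p is F. ✓
g: [](q | p) is T, <>p is T. ✓
h: [](q | p) is T, <>p is F. ✓
Satisfying worlds: {a, b, c, d, e, f, g, h}.

8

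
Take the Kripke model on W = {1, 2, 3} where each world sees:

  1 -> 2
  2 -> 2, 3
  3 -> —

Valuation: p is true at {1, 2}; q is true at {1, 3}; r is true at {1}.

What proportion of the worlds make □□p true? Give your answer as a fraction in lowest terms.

1: successors {2}; □p there: 2:F. ✗
2: successors {2, 3}; □p there: 2:F, 3:T. ✗
3: no successors, so □□p holds vacuously. ✓
That's 1 of 3 worlds, so 1/3.

1/3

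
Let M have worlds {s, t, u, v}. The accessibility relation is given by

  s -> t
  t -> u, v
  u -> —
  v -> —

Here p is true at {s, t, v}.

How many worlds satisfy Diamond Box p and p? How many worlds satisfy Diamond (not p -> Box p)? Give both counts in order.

1 and 2

For Diamond Box p and p:
s: Diamond Box p is F, p is T. ✗
t: Diamond Box p is T, p is T. ✓
u: Diamond Box p is F, p is F. ✗
v: Diamond Box p is F, p is T. ✗
— 1 world.
For Diamond (not p -> Box p):
s: successors {t}; not p -> Box p there: t:T. ✓
t: successors {u, v}; not p -> Box p there: u:T, v:T. ✓
u: no successors, so Diamond (not p -> Box p) fails. ✗
v: no successors, so Diamond (not p -> Box p) fails. ✗
— 2 worlds.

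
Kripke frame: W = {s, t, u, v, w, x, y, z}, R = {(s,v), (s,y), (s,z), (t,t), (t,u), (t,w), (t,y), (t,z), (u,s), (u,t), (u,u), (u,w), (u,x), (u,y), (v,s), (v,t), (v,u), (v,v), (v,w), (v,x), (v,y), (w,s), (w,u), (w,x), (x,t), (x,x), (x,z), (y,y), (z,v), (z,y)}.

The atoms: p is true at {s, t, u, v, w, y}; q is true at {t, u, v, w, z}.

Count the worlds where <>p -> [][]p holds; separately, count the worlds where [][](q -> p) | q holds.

1 and 7

For <>p -> [][]p:
s: <>p is T, [][]p is F. ✗
t: <>p is T, [][]p is F. ✗
u: <>p is T, [][]p is F. ✗
v: <>p is T, [][]p is F. ✗
w: <>p is T, [][]p is F. ✗
x: <>p is T, [][]p is F. ✗
y: <>p is T, [][]p is T. ✓
z: <>p is T, [][]p is F. ✗
— 1 world.
For [][](q -> p) | q:
s: [][](q -> p) is T, q is F. ✓
t: [][](q -> p) is F, q is T. ✓
u: [][](q -> p) is F, q is T. ✓
v: [][](q -> p) is F, q is T. ✓
w: [][](q -> p) is F, q is T. ✓
x: [][](q -> p) is F, q is F. ✗
y: [][](q -> p) is T, q is F. ✓
z: [][](q -> p) is T, q is T. ✓
— 7 worlds.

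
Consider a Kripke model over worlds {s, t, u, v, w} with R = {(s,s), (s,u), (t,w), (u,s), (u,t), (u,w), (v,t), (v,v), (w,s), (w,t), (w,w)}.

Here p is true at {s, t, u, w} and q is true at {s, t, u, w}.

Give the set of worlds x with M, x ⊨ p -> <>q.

s: p is T, <>q is T. ✓
t: p is T, <>q is T. ✓
u: p is T, <>q is T. ✓
v: p is F, <>q is T. ✓
w: p is T, <>q is T. ✓

{s, t, u, v, w}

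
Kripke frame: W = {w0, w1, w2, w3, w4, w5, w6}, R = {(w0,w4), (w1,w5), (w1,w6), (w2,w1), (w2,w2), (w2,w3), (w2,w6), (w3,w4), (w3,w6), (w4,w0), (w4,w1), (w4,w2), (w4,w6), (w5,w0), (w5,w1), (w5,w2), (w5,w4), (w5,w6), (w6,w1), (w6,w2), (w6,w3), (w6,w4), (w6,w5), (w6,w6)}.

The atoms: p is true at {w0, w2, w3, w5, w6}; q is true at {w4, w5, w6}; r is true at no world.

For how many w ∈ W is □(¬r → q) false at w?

4

w0: successors {w4}; ¬r → q there: w4:T. ✓
w1: successors {w5, w6}; ¬r → q there: w5:T, w6:T. ✓
w2: successors {w1, w2, w3, w6}; ¬r → q there: w1:F, w2:F, w3:F, w6:T. ✗
w3: successors {w4, w6}; ¬r → q there: w4:T, w6:T. ✓
w4: successors {w0, w1, w2, w6}; ¬r → q there: w0:F, w1:F, w2:F, w6:T. ✗
w5: successors {w0, w1, w2, w4, w6}; ¬r → q there: w0:F, w1:F, w2:F, w4:T, w6:T. ✗
w6: successors {w1, w2, w3, w4, w5, w6}; ¬r → q there: w1:F, w2:F, w3:F, w4:T, w5:T, w6:T. ✗
Satisfying worlds: {w0, w1, w3}.
So □(¬r → q) fails at the other 4 worlds.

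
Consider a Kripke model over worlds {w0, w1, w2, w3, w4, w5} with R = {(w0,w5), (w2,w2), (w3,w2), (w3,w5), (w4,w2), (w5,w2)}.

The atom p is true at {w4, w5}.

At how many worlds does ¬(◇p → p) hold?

w0: ◇p → p is F. ✓
w1: ◇p → p is T. ✗
w2: ◇p → p is T. ✗
w3: ◇p → p is F. ✓
w4: ◇p → p is T. ✗
w5: ◇p → p is T. ✗
Satisfying worlds: {w0, w3}.

2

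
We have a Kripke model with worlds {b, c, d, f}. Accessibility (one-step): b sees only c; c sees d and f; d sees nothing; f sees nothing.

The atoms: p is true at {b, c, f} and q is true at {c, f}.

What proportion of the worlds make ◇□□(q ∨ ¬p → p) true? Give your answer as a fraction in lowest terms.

b: successors {c}; □□(q ∨ ¬p → p) there: c:T. ✓
c: successors {d, f}; □□(q ∨ ¬p → p) there: d:T, f:T. ✓
d: no successors, so ◇□□(q ∨ ¬p → p) fails. ✗
f: no successors, so ◇□□(q ∨ ¬p → p) fails. ✗
That's 2 of 4 worlds, so 2/4 = 1/2.

1/2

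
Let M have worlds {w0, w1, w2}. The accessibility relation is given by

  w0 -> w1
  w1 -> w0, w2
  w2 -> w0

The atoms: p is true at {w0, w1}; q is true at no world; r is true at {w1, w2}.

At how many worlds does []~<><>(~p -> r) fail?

3

w0: successors {w1}; ~<><>(~p -> r) there: w1:F. ✗
w1: successors {w0, w2}; ~<><>(~p -> r) there: w0:F, w2:F. ✗
w2: successors {w0}; ~<><>(~p -> r) there: w0:F. ✗
Satisfying worlds: ∅.
So []~<><>(~p -> r) fails at the other 3 worlds.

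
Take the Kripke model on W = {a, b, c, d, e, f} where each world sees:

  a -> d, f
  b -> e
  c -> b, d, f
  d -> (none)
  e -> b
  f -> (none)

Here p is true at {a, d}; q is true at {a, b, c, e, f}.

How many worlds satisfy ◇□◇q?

4

a: successors {d, f}; □◇q there: d:T, f:T. ✓
b: successors {e}; □◇q there: e:T. ✓
c: successors {b, d, f}; □◇q there: b:T, d:T, f:T. ✓
d: no successors, so ◇□◇q fails. ✗
e: successors {b}; □◇q there: b:T. ✓
f: no successors, so ◇□◇q fails. ✗
Satisfying worlds: {a, b, c, e}.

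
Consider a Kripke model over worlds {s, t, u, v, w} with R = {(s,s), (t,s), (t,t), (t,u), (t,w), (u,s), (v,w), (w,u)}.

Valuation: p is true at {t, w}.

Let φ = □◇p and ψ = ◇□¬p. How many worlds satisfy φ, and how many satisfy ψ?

For □◇p:
s: successors {s}; ◇p there: s:F. ✗
t: successors {s, t, u, w}; ◇p there: s:F, t:T, u:F, w:F. ✗
u: successors {s}; ◇p there: s:F. ✗
v: successors {w}; ◇p there: w:F. ✗
w: successors {u}; ◇p there: u:F. ✗
— 0 worlds.
For ◇□¬p:
s: successors {s}; □¬p there: s:T. ✓
t: successors {s, t, u, w}; □¬p there: s:T, t:F, u:T, w:T. ✓
u: successors {s}; □¬p there: s:T. ✓
v: successors {w}; □¬p there: w:T. ✓
w: successors {u}; □¬p there: u:T. ✓
— 5 worlds.

0 and 5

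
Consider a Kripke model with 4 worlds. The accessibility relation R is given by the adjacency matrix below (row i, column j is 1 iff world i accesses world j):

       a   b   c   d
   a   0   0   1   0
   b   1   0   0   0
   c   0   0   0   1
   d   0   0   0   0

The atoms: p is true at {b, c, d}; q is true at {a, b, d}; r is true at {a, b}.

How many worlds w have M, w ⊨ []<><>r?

a: successors {c}; <><>r there: c:F. ✗
b: successors {a}; <><>r there: a:F. ✗
c: successors {d}; <><>r there: d:F. ✗
d: no successors, so []<><>r holds vacuously. ✓
Satisfying worlds: {d}.

1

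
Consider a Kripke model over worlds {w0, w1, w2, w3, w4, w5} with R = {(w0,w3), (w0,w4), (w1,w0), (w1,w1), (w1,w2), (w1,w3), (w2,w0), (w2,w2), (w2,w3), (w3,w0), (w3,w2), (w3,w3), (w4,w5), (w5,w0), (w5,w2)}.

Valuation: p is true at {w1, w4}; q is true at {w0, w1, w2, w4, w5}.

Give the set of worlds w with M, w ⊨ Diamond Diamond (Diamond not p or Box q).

{w0, w1, w2, w3, w4, w5}

w0: successors {w3, w4}; Diamond (Diamond not p or Box q) there: w3:T, w4:T. ✓
w1: successors {w0, w1, w2, w3}; Diamond (Diamond not p or Box q) there: w0:T, w1:T, w2:T, w3:T. ✓
w2: successors {w0, w2, w3}; Diamond (Diamond not p or Box q) there: w0:T, w2:T, w3:T. ✓
w3: successors {w0, w2, w3}; Diamond (Diamond not p or Box q) there: w0:T, w2:T, w3:T. ✓
w4: successors {w5}; Diamond (Diamond not p or Box q) there: w5:T. ✓
w5: successors {w0, w2}; Diamond (Diamond not p or Box q) there: w0:T, w2:T. ✓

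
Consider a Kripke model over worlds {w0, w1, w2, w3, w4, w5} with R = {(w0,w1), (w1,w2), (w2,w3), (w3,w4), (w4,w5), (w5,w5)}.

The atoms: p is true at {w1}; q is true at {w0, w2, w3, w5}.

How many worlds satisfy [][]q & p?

w0: [][]q is T, p is F. ✗
w1: [][]q is T, p is T. ✓
w2: [][]q is F, p is F. ✗
w3: [][]q is T, p is F. ✗
w4: [][]q is T, p is F. ✗
w5: [][]q is T, p is F. ✗
Satisfying worlds: {w1}.

1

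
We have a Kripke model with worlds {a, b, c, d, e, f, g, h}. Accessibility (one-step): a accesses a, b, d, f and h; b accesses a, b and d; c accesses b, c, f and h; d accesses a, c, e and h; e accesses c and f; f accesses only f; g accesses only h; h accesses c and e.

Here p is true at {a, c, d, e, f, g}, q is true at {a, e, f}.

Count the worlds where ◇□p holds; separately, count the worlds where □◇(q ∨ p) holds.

7 and 8

For ◇□p:
a: successors {a, b, d, f, h}; □p there: a:F, b:F, d:F, f:T, h:T. ✓
b: successors {a, b, d}; □p there: a:F, b:F, d:F. ✗
c: successors {b, c, f, h}; □p there: b:F, c:F, f:T, h:T. ✓
d: successors {a, c, e, h}; □p there: a:F, c:F, e:T, h:T. ✓
e: successors {c, f}; □p there: c:F, f:T. ✓
f: successors {f}; □p there: f:T. ✓
g: successors {h}; □p there: h:T. ✓
h: successors {c, e}; □p there: c:F, e:T. ✓
— 7 worlds.
For □◇(q ∨ p):
a: successors {a, b, d, f, h}; ◇(q ∨ p) there: a:T, b:T, d:T, f:T, h:T. ✓
b: successors {a, b, d}; ◇(q ∨ p) there: a:T, b:T, d:T. ✓
c: successors {b, c, f, h}; ◇(q ∨ p) there: b:T, c:T, f:T, h:T. ✓
d: successors {a, c, e, h}; ◇(q ∨ p) there: a:T, c:T, e:T, h:T. ✓
e: successors {c, f}; ◇(q ∨ p) there: c:T, f:T. ✓
f: successors {f}; ◇(q ∨ p) there: f:T. ✓
g: successors {h}; ◇(q ∨ p) there: h:T. ✓
h: successors {c, e}; ◇(q ∨ p) there: c:T, e:T. ✓
— 8 worlds.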